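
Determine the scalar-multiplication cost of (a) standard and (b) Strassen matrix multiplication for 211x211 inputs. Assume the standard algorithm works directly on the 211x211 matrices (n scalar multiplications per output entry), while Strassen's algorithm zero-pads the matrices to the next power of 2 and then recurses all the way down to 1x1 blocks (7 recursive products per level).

Matrix multiplication for 211x211 matrices:

Strassen's algorithm requires power-of-2 dimensions. Pad 211x211 to 256x256 (next power of 2).

Standard algorithm: 211^3 = 9393931 multiplications
Strassen's algorithm: 7^(log2(256)) = 7^8 = 5764801 multiplications
Savings: 9393931 - 5764801 = 3629130 multiplications

Standard: 9393931 multiplications (211^3). Strassen: 5764801 multiplications (7^8, after padding to 256x256). Strassen reduces 8 recursive multiplications to 7 at each level.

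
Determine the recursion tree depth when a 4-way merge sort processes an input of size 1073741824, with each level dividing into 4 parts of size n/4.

For divide and conquer with division factor 4:

Problem sizes at each level:
Level 0: 1073741824
Level 1: 268435456
Level 2: 67108864
Level 3: 16777216
Level 4: 4194304
Level 5: 1048576
Level 6: 262144
Level 7: 65536
Level 8: 16384
Level 9: 4096
Level 10: 1024
Level 11: 256
Level 12: 64
Level 13: 16
Level 14: 4
Level 15: 1

The root is level 0 and the size-1 base case is level 15 (the tree spans levels 0 through 15, i.e. 16 levels counting the root), so the depth is the number of divisions: log_4(1073741824) = 15

The recursion tree depth is log_4(1073741824) = 15. At each level, the problem size is divided by 4, so it takes 15 divisions to reduce to a base case of size 1. The algorithm makes 4 recursive calls at each level.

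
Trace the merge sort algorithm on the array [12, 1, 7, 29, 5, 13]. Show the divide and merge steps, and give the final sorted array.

Merge sort trace:

Split: [12, 1, 7, 29, 5, 13] -> [12, 1, 7] and [29, 5, 13]
  Split: [12, 1, 7] -> [12] and [1, 7]
    Split: [1, 7] -> [1] and [7]
    Merge: [1] + [7] -> [1, 7]
  Merge: [12] + [1, 7] -> [1, 7, 12]
  Split: [29, 5, 13] -> [29] and [5, 13]
    Split: [5, 13] -> [5] and [13]
    Merge: [5] + [13] -> [5, 13]
  Merge: [29] + [5, 13] -> [5, 13, 29]
Merge: [1, 7, 12] + [5, 13, 29] -> [1, 5, 7, 12, 13, 29]

Final sorted array: [1, 5, 7, 12, 13, 29]

The merge sort proceeds by recursively splitting the array and merging sorted halves.
After all merges, the sorted array is [1, 5, 7, 12, 13, 29].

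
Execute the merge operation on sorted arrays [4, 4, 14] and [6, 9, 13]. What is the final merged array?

Merging process:

Compare 4 vs 6: take 4 from left. Merged: [4]
Compare 4 vs 6: take 4 from left. Merged: [4, 4]
Compare 14 vs 6: take 6 from right. Merged: [4, 4, 6]
Compare 14 vs 9: take 9 from right. Merged: [4, 4, 6, 9]
Compare 14 vs 13: take 13 from right. Merged: [4, 4, 6, 9, 13]
Append remaining from left: [14]. Merged: [4, 4, 6, 9, 13, 14]

Final merged array: [4, 4, 6, 9, 13, 14]
Total comparisons: 5

The merged array is [4, 4, 6, 9, 13, 14], requiring 5 comparisons. The merge step runs in O(n) time where n is the total number of elements.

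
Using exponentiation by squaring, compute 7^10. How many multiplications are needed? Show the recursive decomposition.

Computing 7^10 by squaring (build up from 7^1; each line after the first costs one multiplication):

7^1 = 7
7^2 = (7^1)^2 = 7^2 = 49
7^4 = (7^2)^2 = 49^2 = 2401
7^5 = 7 * 7^4 = 7 * 2401 = 16807
7^10 = (7^5)^2 = 16807^2 = 282475249

Result: 282475249
Multiplications needed: 4 (4 lines after 7^1)

7^10 = 282475249. Using exponentiation by squaring, this requires 4 multiplications. The key idea: if the exponent is even, square the half-power; if odd, multiply by the base once.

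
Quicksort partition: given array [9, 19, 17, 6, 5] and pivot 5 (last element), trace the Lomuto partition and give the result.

Lomuto partition with pivot = 5:

Initial array: [9, 19, 17, 6, 5]

arr[0]=9 > 5: no swap
arr[1]=19 > 5: no swap
arr[2]=17 > 5: no swap
arr[3]=6 > 5: no swap

Place pivot at position 0: [5, 19, 17, 6, 9]
Pivot position: 0

After partitioning with pivot 5, the array becomes [5, 19, 17, 6, 9]. The pivot is placed at index 0. All elements to the left of the pivot are <= 5, and all elements to the right are > 5.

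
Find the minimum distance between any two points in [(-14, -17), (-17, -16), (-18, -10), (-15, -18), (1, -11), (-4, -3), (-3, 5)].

Computing all pairwise distances among 7 points:

d((-14, -17), (-17, -16)) = 3.1623
d((-14, -17), (-18, -10)) = 8.0623
d((-14, -17), (-15, -18)) = 1.4142 <-- minimum
d((-14, -17), (1, -11)) = 16.1555
d((-14, -17), (-4, -3)) = 17.2047
d((-14, -17), (-3, 5)) = 24.5967
d((-17, -16), (-18, -10)) = 6.0828
d((-17, -16), (-15, -18)) = 2.8284
d((-17, -16), (1, -11)) = 18.6815
d((-17, -16), (-4, -3)) = 18.3848
d((-17, -16), (-3, 5)) = 25.2389
d((-18, -10), (-15, -18)) = 8.544
d((-18, -10), (1, -11)) = 19.0263
d((-18, -10), (-4, -3)) = 15.6525
d((-18, -10), (-3, 5)) = 21.2132
d((-15, -18), (1, -11)) = 17.4642
d((-15, -18), (-4, -3)) = 18.6011
d((-15, -18), (-3, 5)) = 25.9422
d((1, -11), (-4, -3)) = 9.434
d((1, -11), (-3, 5)) = 16.4924
d((-4, -3), (-3, 5)) = 8.0623

Closest pair: (-14, -17) and (-15, -18) with distance 1.4142

The closest pair is (-14, -17) and (-15, -18) with Euclidean distance 1.4142. For 7 points, brute-force pairwise comparison is shown above. For large n, the divide-and-conquer algorithm (sort by x, recurse on halves, check the dividing strip) achieves O(n log n).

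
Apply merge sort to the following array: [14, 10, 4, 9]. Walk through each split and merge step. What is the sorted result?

Merge sort trace:

Split: [14, 10, 4, 9] -> [14, 10] and [4, 9]
  Split: [14, 10] -> [14] and [10]
  Merge: [14] + [10] -> [10, 14]
  Split: [4, 9] -> [4] and [9]
  Merge: [4] + [9] -> [4, 9]
Merge: [10, 14] + [4, 9] -> [4, 9, 10, 14]

Final sorted array: [4, 9, 10, 14]

The merge sort proceeds by recursively splitting the array and merging sorted halves.
After all merges, the sorted array is [4, 9, 10, 14].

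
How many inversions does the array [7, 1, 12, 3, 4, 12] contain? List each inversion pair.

Finding inversions in [7, 1, 12, 3, 4, 12]:

(0, 1): arr[0]=7 > arr[1]=1
(0, 3): arr[0]=7 > arr[3]=3
(0, 4): arr[0]=7 > arr[4]=4
(2, 3): arr[2]=12 > arr[3]=3
(2, 4): arr[2]=12 > arr[4]=4

Total inversions: 5

The array has 5 inversion(s): (0,1), (0,3), (0,4), (2,3), (2,4). Each pair (i,j) satisfies i < j and arr[i] > arr[j].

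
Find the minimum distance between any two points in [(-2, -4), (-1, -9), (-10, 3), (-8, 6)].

Computing all pairwise distances among 4 points:

d((-2, -4), (-1, -9)) = 5.099
d((-2, -4), (-10, 3)) = 10.6301
d((-2, -4), (-8, 6)) = 11.6619
d((-1, -9), (-10, 3)) = 15.0
d((-1, -9), (-8, 6)) = 16.5529
d((-10, 3), (-8, 6)) = 3.6056 <-- minimum

Closest pair: (-10, 3) and (-8, 6) with distance 3.6056

The closest pair is (-10, 3) and (-8, 6) with Euclidean distance 3.6056. For 4 points, brute-force pairwise comparison is shown above. For large n, the divide-and-conquer algorithm (sort by x, recurse on halves, check the dividing strip) achieves O(n log n).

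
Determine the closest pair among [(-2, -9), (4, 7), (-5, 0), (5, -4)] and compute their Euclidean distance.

Computing all pairwise distances among 4 points:

d((-2, -9), (4, 7)) = 17.088
d((-2, -9), (-5, 0)) = 9.4868
d((-2, -9), (5, -4)) = 8.6023 <-- minimum
d((4, 7), (-5, 0)) = 11.4018
d((4, 7), (5, -4)) = 11.0454
d((-5, 0), (5, -4)) = 10.7703

Closest pair: (-2, -9) and (5, -4) with distance 8.6023

The closest pair is (-2, -9) and (5, -4) with Euclidean distance 8.6023. For 4 points, brute-force pairwise comparison is shown above. For large n, the divide-and-conquer algorithm (sort by x, recurse on halves, check the dividing strip) achieves O(n log n).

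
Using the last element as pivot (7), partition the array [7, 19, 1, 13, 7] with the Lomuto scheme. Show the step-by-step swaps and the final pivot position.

Lomuto partition with pivot = 7:

Initial array: [7, 19, 1, 13, 7]

arr[0]=7 <= 7: swap with position 0, array becomes [7, 19, 1, 13, 7]
arr[1]=19 > 7: no swap
arr[2]=1 <= 7: swap with position 1, array becomes [7, 1, 19, 13, 7]
arr[3]=13 > 7: no swap

Place pivot at position 2: [7, 1, 7, 13, 19]
Pivot position: 2

After partitioning with pivot 7, the array becomes [7, 1, 7, 13, 19]. The pivot is placed at index 2. All elements to the left of the pivot are <= 7, and all elements to the right are > 7.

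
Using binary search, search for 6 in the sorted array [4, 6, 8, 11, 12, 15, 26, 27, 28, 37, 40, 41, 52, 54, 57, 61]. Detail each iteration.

Binary search for 6 in [4, 6, 8, 11, 12, 15, 26, 27, 28, 37, 40, 41, 52, 54, 57, 61]:

lo=0, hi=15, mid=7, arr[mid]=27 -> 27 > 6, search left half
lo=0, hi=6, mid=3, arr[mid]=11 -> 11 > 6, search left half
lo=0, hi=2, mid=1, arr[mid]=6 -> Found target at index 1!

Binary search finds 6 at index 1 after 3 comparisons. The search repeatedly halves the search space by comparing with the middle element.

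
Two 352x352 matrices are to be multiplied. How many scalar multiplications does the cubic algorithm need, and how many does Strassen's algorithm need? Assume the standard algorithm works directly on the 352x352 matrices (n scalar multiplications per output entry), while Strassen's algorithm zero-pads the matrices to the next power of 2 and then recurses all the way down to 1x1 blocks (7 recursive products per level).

Matrix multiplication for 352x352 matrices:

Strassen's algorithm requires power-of-2 dimensions. Pad 352x352 to 512x512 (next power of 2).

Standard algorithm: 352^3 = 43614208 multiplications
Strassen's algorithm: 7^(log2(512)) = 7^9 = 40353607 multiplications
Savings: 43614208 - 40353607 = 3260601 multiplications

Standard: 43614208 multiplications (352^3). Strassen: 40353607 multiplications (7^9, after padding to 512x512). Strassen reduces 8 recursive multiplications to 7 at each level.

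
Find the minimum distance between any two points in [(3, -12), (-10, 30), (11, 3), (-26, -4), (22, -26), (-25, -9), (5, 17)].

Computing all pairwise distances among 7 points:

d((3, -12), (-10, 30)) = 43.9659
d((3, -12), (11, 3)) = 17.0
d((3, -12), (-26, -4)) = 30.0832
d((3, -12), (22, -26)) = 23.6008
d((3, -12), (-25, -9)) = 28.1603
d((3, -12), (5, 17)) = 29.0689
d((-10, 30), (11, 3)) = 34.2053
d((-10, 30), (-26, -4)) = 37.5766
d((-10, 30), (22, -26)) = 64.4981
d((-10, 30), (-25, -9)) = 41.7852
d((-10, 30), (5, 17)) = 19.8494
d((11, 3), (-26, -4)) = 37.6563
d((11, 3), (22, -26)) = 31.0161
d((11, 3), (-25, -9)) = 37.9473
d((11, 3), (5, 17)) = 15.2315
d((-26, -4), (22, -26)) = 52.8015
d((-26, -4), (-25, -9)) = 5.099 <-- minimum
d((-26, -4), (5, 17)) = 37.4433
d((22, -26), (-25, -9)) = 49.98
d((22, -26), (5, 17)) = 46.2385
d((-25, -9), (5, 17)) = 39.6989

Closest pair: (-26, -4) and (-25, -9) with distance 5.099

The closest pair is (-26, -4) and (-25, -9) with Euclidean distance 5.099. For 7 points, brute-force pairwise comparison is shown above. For large n, the divide-and-conquer algorithm (sort by x, recurse on halves, check the dividing strip) achieves O(n log n).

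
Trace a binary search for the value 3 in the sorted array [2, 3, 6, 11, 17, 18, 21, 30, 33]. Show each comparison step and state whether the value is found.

Binary search for 3 in [2, 3, 6, 11, 17, 18, 21, 30, 33]:

lo=0, hi=8, mid=4, arr[mid]=17 -> 17 > 3, search left half
lo=0, hi=3, mid=1, arr[mid]=3 -> Found target at index 1!

Binary search finds 3 at index 1 after 2 comparisons. The search repeatedly halves the search space by comparing with the middle element.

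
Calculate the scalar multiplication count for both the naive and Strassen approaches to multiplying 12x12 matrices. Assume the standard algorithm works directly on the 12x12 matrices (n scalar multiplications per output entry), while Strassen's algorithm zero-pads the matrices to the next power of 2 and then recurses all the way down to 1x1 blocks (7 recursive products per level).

Matrix multiplication for 12x12 matrices:

Strassen's algorithm requires power-of-2 dimensions. Pad 12x12 to 16x16 (next power of 2).

Standard algorithm: 12^3 = 1728 multiplications
Strassen's algorithm: 7^(log2(16)) = 7^4 = 2401 multiplications
Difference: 1728 - 2401 = -673 (Strassen uses MORE here due to padding overhead — for small or just-over-power-of-2 n, padding can outweigh the per-level savings)

Standard: 1728 multiplications (12^3). Strassen: 2401 multiplications (7^4, after padding to 16x16). Strassen reduces 8 recursive multiplications to 7 at each level.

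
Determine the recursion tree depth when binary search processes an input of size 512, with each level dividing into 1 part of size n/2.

For divide and conquer with division factor 2:

Problem sizes at each level:
Level 0: 512
Level 1: 256
Level 2: 128
Level 3: 64
Level 4: 32
Level 5: 16
Level 6: 8
Level 7: 4
Level 8: 2
Level 9: 1

The root is level 0 and the size-1 base case is level 9 (the tree spans levels 0 through 9, i.e. 10 levels counting the root), so the depth is the number of divisions: log_2(512) = 9

The recursion tree depth is log_2(512) = 9. At each level, the problem size is divided by 2, so it takes 9 divisions to reduce to a base case of size 1. The algorithm makes 1 recursive call at each level.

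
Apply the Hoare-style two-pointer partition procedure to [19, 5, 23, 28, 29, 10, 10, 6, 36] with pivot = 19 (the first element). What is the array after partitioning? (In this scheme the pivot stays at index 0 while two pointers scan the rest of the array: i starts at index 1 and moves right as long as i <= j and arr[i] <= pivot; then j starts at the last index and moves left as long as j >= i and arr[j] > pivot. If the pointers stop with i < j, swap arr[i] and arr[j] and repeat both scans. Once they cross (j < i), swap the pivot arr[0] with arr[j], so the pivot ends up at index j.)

Hoare-style two-pointer partition with pivot = 19:

Initial array: [19, 5, 23, 28, 29, 10, 10, 6, 36]

Pointers start at i = 1, j = 8.
i stops at index 2 (arr[2]=23 > 19), j stops at index 7 (arr[7]=6 <= 19): swap arr[2] and arr[7], array becomes [19, 5, 6, 28, 29, 10, 10, 23, 36]
i stops at index 3 (arr[3]=28 > 19), j stops at index 6 (arr[6]=10 <= 19): swap arr[3] and arr[6], array becomes [19, 5, 6, 10, 29, 10, 28, 23, 36]
i stops at index 4 (arr[4]=29 > 19), j stops at index 5 (arr[5]=10 <= 19): swap arr[4] and arr[5], array becomes [19, 5, 6, 10, 10, 29, 28, 23, 36]
i ends at 5, j ends at 4: the pointers have crossed (j < i), so scanning stops.

Swap pivot arr[0] with arr[4] to place pivot at position 4: [10, 5, 6, 10, 19, 29, 28, 23, 36]
Pivot position: 4

After partitioning with pivot 19, the array becomes [10, 5, 6, 10, 19, 29, 28, 23, 36]. The pivot is placed at index 4. All elements to the left of the pivot are <= 19, and all elements to the right are > 19.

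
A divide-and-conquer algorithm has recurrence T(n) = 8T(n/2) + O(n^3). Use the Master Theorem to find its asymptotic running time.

Master Theorem for T(n) = 8T(n/2) + O(n^3):

a = 8, b = 2, c = 3
log_b(a) = log_2(8) = 3.0000

Case 2: c = 3 = log_2(8) = 3.0000
T(n) = O(n^3 log n) = O(n^3 log n)

For T(n) = 8T(n/2) + O(n^3): log_2(8) = 3.0000. This is Case 2 of the Master Theorem (c = log_b(a), equal work at all levels), giving O(n^3 log n).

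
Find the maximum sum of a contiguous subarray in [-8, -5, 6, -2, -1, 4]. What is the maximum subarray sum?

Using Kadane's algorithm on [-8, -5, 6, -2, -1, 4]:

Scanning through the array:
Position 1 (value -5): max_ending_here = -5, max_so_far = -5
Position 2 (value 6): max_ending_here = 6, max_so_far = 6
Position 3 (value -2): max_ending_here = 4, max_so_far = 6
Position 4 (value -1): max_ending_here = 3, max_so_far = 6
Position 5 (value 4): max_ending_here = 7, max_so_far = 7

Maximum subarray: [6, -2, -1, 4]
Maximum sum: 7

The maximum subarray is [6, -2, -1, 4] with sum 7. This subarray runs from index 2 to index 5.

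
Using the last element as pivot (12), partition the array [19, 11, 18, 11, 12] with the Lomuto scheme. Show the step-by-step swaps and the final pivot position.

Lomuto partition with pivot = 12:

Initial array: [19, 11, 18, 11, 12]

arr[0]=19 > 12: no swap
arr[1]=11 <= 12: swap with position 0, array becomes [11, 19, 18, 11, 12]
arr[2]=18 > 12: no swap
arr[3]=11 <= 12: swap with position 1, array becomes [11, 11, 18, 19, 12]

Place pivot at position 2: [11, 11, 12, 19, 18]
Pivot position: 2

After partitioning with pivot 12, the array becomes [11, 11, 12, 19, 18]. The pivot is placed at index 2. All elements to the left of the pivot are <= 12, and all elements to the right are > 12.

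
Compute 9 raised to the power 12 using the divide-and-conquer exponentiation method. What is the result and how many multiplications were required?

Computing 9^12 by squaring (build up from 9^1; each line after the first costs one multiplication):

9^1 = 9
9^2 = (9^1)^2 = 9^2 = 81
9^3 = 9 * 9^2 = 9 * 81 = 729
9^6 = (9^3)^2 = 729^2 = 531441
9^12 = (9^6)^2 = 531441^2 = 282429536481

Result: 282429536481
Multiplications needed: 4 (4 lines after 9^1)

9^12 = 282429536481. Using exponentiation by squaring, this requires 4 multiplications. The key idea: if the exponent is even, square the half-power; if odd, multiply by the base once.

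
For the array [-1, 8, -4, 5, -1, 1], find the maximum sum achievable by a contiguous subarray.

Using Kadane's algorithm on [-1, 8, -4, 5, -1, 1]:

Scanning through the array:
Position 1 (value 8): max_ending_here = 8, max_so_far = 8
Position 2 (value -4): max_ending_here = 4, max_so_far = 8
Position 3 (value 5): max_ending_here = 9, max_so_far = 9
Position 4 (value -1): max_ending_here = 8, max_so_far = 9
Position 5 (value 1): max_ending_here = 9, max_so_far = 9

Maximum subarray: [8, -4, 5]
Maximum sum: 9

The maximum subarray is [8, -4, 5] with sum 9. This subarray runs from index 1 to index 3.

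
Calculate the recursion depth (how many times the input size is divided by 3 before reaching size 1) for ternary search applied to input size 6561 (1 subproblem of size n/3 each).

For divide and conquer with division factor 3:

Problem sizes at each level:
Level 0: 6561
Level 1: 2187
Level 2: 729
Level 3: 243
Level 4: 81
Level 5: 27
Level 6: 9
Level 7: 3
Level 8: 1

The root is level 0 and the size-1 base case is level 8 (the tree spans levels 0 through 8, i.e. 9 levels counting the root), so the depth is the number of divisions: log_3(6561) = 8

The recursion tree depth is log_3(6561) = 8. At each level, the problem size is divided by 3, so it takes 8 divisions to reduce to a base case of size 1. The algorithm makes 1 recursive call at each level.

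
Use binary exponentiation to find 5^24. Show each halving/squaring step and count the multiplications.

Computing 5^24 by squaring (build up from 5^1; each line after the first costs one multiplication):

5^1 = 5
5^2 = (5^1)^2 = 5^2 = 25
5^3 = 5 * 5^2 = 5 * 25 = 125
5^6 = (5^3)^2 = 125^2 = 15625
5^12 = (5^6)^2 = 15625^2 = 244140625
5^24 = (5^12)^2 = 244140625^2 = 59604644775390625

Result: 59604644775390625
Multiplications needed: 5 (5 lines after 5^1)

5^24 = 59604644775390625. Using exponentiation by squaring, this requires 5 multiplications. The key idea: if the exponent is even, square the half-power; if odd, multiply by the base once.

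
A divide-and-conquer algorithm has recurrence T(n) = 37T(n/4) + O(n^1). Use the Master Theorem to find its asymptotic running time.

Master Theorem for T(n) = 37T(n/4) + O(n^1):

a = 37, b = 4, c = 1
log_b(a) = log_4(37) = 2.6047

Case 1: c = 1 < log_4(37) = 2.6047
T(n) = O(n^(log_4 37))

For T(n) = 37T(n/4) + O(n^1): log_4(37) = 2.6047. This is Case 1 of the Master Theorem (c < log_b(a), work dominated by leaves), giving O(n^(log_4 37)).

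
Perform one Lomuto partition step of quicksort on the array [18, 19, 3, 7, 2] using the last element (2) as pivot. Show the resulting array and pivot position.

Lomuto partition with pivot = 2:

Initial array: [18, 19, 3, 7, 2]

arr[0]=18 > 2: no swap
arr[1]=19 > 2: no swap
arr[2]=3 > 2: no swap
arr[3]=7 > 2: no swap

Place pivot at position 0: [2, 19, 3, 7, 18]
Pivot position: 0

After partitioning with pivot 2, the array becomes [2, 19, 3, 7, 18]. The pivot is placed at index 0. All elements to the left of the pivot are <= 2, and all elements to the right are > 2.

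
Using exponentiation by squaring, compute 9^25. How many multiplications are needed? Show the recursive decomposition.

Computing 9^25 by squaring (build up from 9^1; each line after the first costs one multiplication):

9^1 = 9
9^2 = (9^1)^2 = 9^2 = 81
9^3 = 9 * 9^2 = 9 * 81 = 729
9^6 = (9^3)^2 = 729^2 = 531441
9^12 = (9^6)^2 = 531441^2 = 282429536481
9^24 = (9^12)^2 = 282429536481^2 = 79766443076872509863361
9^25 = 9 * 9^24 = 9 * 79766443076872509863361 = 717897987691852588770249

Result: 717897987691852588770249
Multiplications needed: 6 (6 lines after 9^1)

9^25 = 717897987691852588770249. Using exponentiation by squaring, this requires 6 multiplications. The key idea: if the exponent is even, square the half-power; if odd, multiply by the base once.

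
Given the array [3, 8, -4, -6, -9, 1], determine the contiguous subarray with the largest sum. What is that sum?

Using Kadane's algorithm on [3, 8, -4, -6, -9, 1]:

Scanning through the array:
Position 1 (value 8): max_ending_here = 11, max_so_far = 11
Position 2 (value -4): max_ending_here = 7, max_so_far = 11
Position 3 (value -6): max_ending_here = 1, max_so_far = 11
Position 4 (value -9): max_ending_here = -8, max_so_far = 11
Position 5 (value 1): max_ending_here = 1, max_so_far = 11

Maximum subarray: [3, 8]
Maximum sum: 11

The maximum subarray is [3, 8] with sum 11. This subarray runs from index 0 to index 1.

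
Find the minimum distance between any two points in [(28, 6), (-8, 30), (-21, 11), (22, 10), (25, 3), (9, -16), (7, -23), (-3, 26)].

Computing all pairwise distances among 8 points:

d((28, 6), (-8, 30)) = 43.2666
d((28, 6), (-21, 11)) = 49.2544
d((28, 6), (22, 10)) = 7.2111
d((28, 6), (25, 3)) = 4.2426 <-- minimum
d((28, 6), (9, -16)) = 29.0689
d((28, 6), (7, -23)) = 35.805
d((28, 6), (-3, 26)) = 36.8917
d((-8, 30), (-21, 11)) = 23.0217
d((-8, 30), (22, 10)) = 36.0555
d((-8, 30), (25, 3)) = 42.638
d((-8, 30), (9, -16)) = 49.0408
d((-8, 30), (7, -23)) = 55.0818
d((-8, 30), (-3, 26)) = 6.4031
d((-21, 11), (22, 10)) = 43.0116
d((-21, 11), (25, 3)) = 46.6905
d((-21, 11), (9, -16)) = 40.3609
d((-21, 11), (7, -23)) = 44.0454
d((-21, 11), (-3, 26)) = 23.4307
d((22, 10), (25, 3)) = 7.6158
d((22, 10), (9, -16)) = 29.0689
d((22, 10), (7, -23)) = 36.2491
d((22, 10), (-3, 26)) = 29.6816
d((25, 3), (9, -16)) = 24.8395
d((25, 3), (7, -23)) = 31.6228
d((25, 3), (-3, 26)) = 36.2353
d((9, -16), (7, -23)) = 7.2801
d((9, -16), (-3, 26)) = 43.6807
d((7, -23), (-3, 26)) = 50.01

Closest pair: (28, 6) and (25, 3) with distance 4.2426

The closest pair is (28, 6) and (25, 3) with Euclidean distance 4.2426. For 8 points, brute-force pairwise comparison is shown above. For large n, the divide-and-conquer algorithm (sort by x, recurse on halves, check the dividing strip) achieves O(n log n).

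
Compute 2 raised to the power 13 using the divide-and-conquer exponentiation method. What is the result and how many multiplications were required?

Computing 2^13 by squaring (build up from 2^1; each line after the first costs one multiplication):

2^1 = 2
2^2 = (2^1)^2 = 2^2 = 4
2^3 = 2 * 2^2 = 2 * 4 = 8
2^6 = (2^3)^2 = 8^2 = 64
2^12 = (2^6)^2 = 64^2 = 4096
2^13 = 2 * 2^12 = 2 * 4096 = 8192

Result: 8192
Multiplications needed: 5 (5 lines after 2^1)

2^13 = 8192. Using exponentiation by squaring, this requires 5 multiplications. The key idea: if the exponent is even, square the half-power; if odd, multiply by the base once.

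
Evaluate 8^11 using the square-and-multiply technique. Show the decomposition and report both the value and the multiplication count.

Computing 8^11 by squaring (build up from 8^1; each line after the first costs one multiplication):

8^1 = 8
8^2 = (8^1)^2 = 8^2 = 64
8^4 = (8^2)^2 = 64^2 = 4096
8^5 = 8 * 8^4 = 8 * 4096 = 32768
8^10 = (8^5)^2 = 32768^2 = 1073741824
8^11 = 8 * 8^10 = 8 * 1073741824 = 8589934592

Result: 8589934592
Multiplications needed: 5 (5 lines after 8^1)

8^11 = 8589934592. Using exponentiation by squaring, this requires 5 multiplications. The key idea: if the exponent is even, square the half-power; if odd, multiply by the base once.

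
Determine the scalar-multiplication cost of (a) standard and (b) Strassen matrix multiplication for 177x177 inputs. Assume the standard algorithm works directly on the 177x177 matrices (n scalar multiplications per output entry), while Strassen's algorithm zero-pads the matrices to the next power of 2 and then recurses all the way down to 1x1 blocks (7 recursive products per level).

Matrix multiplication for 177x177 matrices:

Strassen's algorithm requires power-of-2 dimensions. Pad 177x177 to 256x256 (next power of 2).

Standard algorithm: 177^3 = 5545233 multiplications
Strassen's algorithm: 7^(log2(256)) = 7^8 = 5764801 multiplications
Difference: 5545233 - 5764801 = -219568 (Strassen uses MORE here due to padding overhead — for small or just-over-power-of-2 n, padding can outweigh the per-level savings)

Standard: 5545233 multiplications (177^3). Strassen: 5764801 multiplications (7^8, after padding to 256x256). Strassen reduces 8 recursive multiplications to 7 at each level.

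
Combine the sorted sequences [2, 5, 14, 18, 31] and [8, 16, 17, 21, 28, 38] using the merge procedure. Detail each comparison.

Merging process:

Compare 2 vs 8: take 2 from left. Merged: [2]
Compare 5 vs 8: take 5 from left. Merged: [2, 5]
Compare 14 vs 8: take 8 from right. Merged: [2, 5, 8]
Compare 14 vs 16: take 14 from left. Merged: [2, 5, 8, 14]
Compare 18 vs 16: take 16 from right. Merged: [2, 5, 8, 14, 16]
Compare 18 vs 17: take 17 from right. Merged: [2, 5, 8, 14, 16, 17]
Compare 18 vs 21: take 18 from left. Merged: [2, 5, 8, 14, 16, 17, 18]
Compare 31 vs 21: take 21 from right. Merged: [2, 5, 8, 14, 16, 17, 18, 21]
Compare 31 vs 28: take 28 from right. Merged: [2, 5, 8, 14, 16, 17, 18, 21, 28]
Compare 31 vs 38: take 31 from left. Merged: [2, 5, 8, 14, 16, 17, 18, 21, 28, 31]
Append remaining from right: [38]. Merged: [2, 5, 8, 14, 16, 17, 18, 21, 28, 31, 38]

Final merged array: [2, 5, 8, 14, 16, 17, 18, 21, 28, 31, 38]
Total comparisons: 10

The merged array is [2, 5, 8, 14, 16, 17, 18, 21, 28, 31, 38], requiring 10 comparisons. The merge step runs in O(n) time where n is the total number of elements.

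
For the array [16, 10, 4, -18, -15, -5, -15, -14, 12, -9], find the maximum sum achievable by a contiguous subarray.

Using Kadane's algorithm on [16, 10, 4, -18, -15, -5, -15, -14, 12, -9]:

Scanning through the array:
Position 1 (value 10): max_ending_here = 26, max_so_far = 26
Position 2 (value 4): max_ending_here = 30, max_so_far = 30
Position 3 (value -18): max_ending_here = 12, max_so_far = 30
Position 4 (value -15): max_ending_here = -3, max_so_far = 30
Position 5 (value -5): max_ending_here = -5, max_so_far = 30
Position 6 (value -15): max_ending_here = -15, max_so_far = 30
Position 7 (value -14): max_ending_here = -14, max_so_far = 30
Position 8 (value 12): max_ending_here = 12, max_so_far = 30
Position 9 (value -9): max_ending_here = 3, max_so_far = 30

Maximum subarray: [16, 10, 4]
Maximum sum: 30

The maximum subarray is [16, 10, 4] with sum 30. This subarray runs from index 0 to index 2.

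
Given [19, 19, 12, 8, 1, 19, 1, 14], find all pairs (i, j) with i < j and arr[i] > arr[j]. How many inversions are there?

Finding inversions in [19, 19, 12, 8, 1, 19, 1, 14]:

(0, 2): arr[0]=19 > arr[2]=12
(0, 3): arr[0]=19 > arr[3]=8
(0, 4): arr[0]=19 > arr[4]=1
(0, 6): arr[0]=19 > arr[6]=1
(0, 7): arr[0]=19 > arr[7]=14
(1, 2): arr[1]=19 > arr[2]=12
(1, 3): arr[1]=19 > arr[3]=8
(1, 4): arr[1]=19 > arr[4]=1
(1, 6): arr[1]=19 > arr[6]=1
(1, 7): arr[1]=19 > arr[7]=14
(2, 3): arr[2]=12 > arr[3]=8
(2, 4): arr[2]=12 > arr[4]=1
(2, 6): arr[2]=12 > arr[6]=1
(3, 4): arr[3]=8 > arr[4]=1
(3, 6): arr[3]=8 > arr[6]=1
(5, 6): arr[5]=19 > arr[6]=1
(5, 7): arr[5]=19 > arr[7]=14

Total inversions: 17

The array has 17 inversion(s): (0,2), (0,3), (0,4), (0,6), (0,7), (1,2), (1,3), (1,4), (1,6), (1,7), (2,3), (2,4), (2,6), (3,4), (3,6), (5,6), (5,7). Each pair (i,j) satisfies i < j and arr[i] > arr[j].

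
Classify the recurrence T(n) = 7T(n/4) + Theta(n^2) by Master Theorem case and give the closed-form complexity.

Master Theorem for T(n) = 7T(n/4) + O(n^2):

a = 7, b = 4, c = 2
log_b(a) = log_4(7) = 1.4037

Case 3: c = 2 > log_4(7) = 1.4037
T(n) = O(n^2) = O(n^2)

For T(n) = 7T(n/4) + O(n^2): log_4(7) = 1.4037. This is Case 3 of the Master Theorem (c > log_b(a), work dominated by root), giving O(n^2).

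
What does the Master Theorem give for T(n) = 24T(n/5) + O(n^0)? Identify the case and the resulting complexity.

Master Theorem for T(n) = 24T(n/5) + O(n^0):

a = 24, b = 5, c = 0
log_b(a) = log_5(24) = 1.9746

Case 1: c = 0 < log_5(24) = 1.9746
T(n) = O(n^(log_5 24))

For T(n) = 24T(n/5) + O(n^0): log_5(24) = 1.9746. This is Case 1 of the Master Theorem (c < log_b(a), work dominated by leaves), giving O(n^(log_5 24)).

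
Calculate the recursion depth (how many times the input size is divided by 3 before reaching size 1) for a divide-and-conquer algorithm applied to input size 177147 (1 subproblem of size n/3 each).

For divide and conquer with division factor 3:

Problem sizes at each level:
Level 0: 177147
Level 1: 59049
Level 2: 19683
Level 3: 6561
Level 4: 2187
Level 5: 729
Level 6: 243
Level 7: 81
Level 8: 27
Level 9: 9
Level 10: 3
Level 11: 1

The root is level 0 and the size-1 base case is level 11 (the tree spans levels 0 through 11, i.e. 12 levels counting the root), so the depth is the number of divisions: log_3(177147) = 11

The recursion tree depth is log_3(177147) = 11. At each level, the problem size is divided by 3, so it takes 11 divisions to reduce to a base case of size 1. The algorithm makes 1 recursive call at each level.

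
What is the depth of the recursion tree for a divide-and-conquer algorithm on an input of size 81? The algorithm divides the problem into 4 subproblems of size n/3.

For divide and conquer with division factor 3:

Problem sizes at each level:
Level 0: 81
Level 1: 27
Level 2: 9
Level 3: 3
Level 4: 1

The root is level 0 and the size-1 base case is level 4 (the tree spans levels 0 through 4, i.e. 5 levels counting the root), so the depth is the number of divisions: log_3(81) = 4

The recursion tree depth is log_3(81) = 4. At each level, the problem size is divided by 3, so it takes 4 divisions to reduce to a base case of size 1. The algorithm makes 4 recursive calls at each level.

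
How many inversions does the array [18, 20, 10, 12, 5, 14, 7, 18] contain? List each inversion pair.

Finding inversions in [18, 20, 10, 12, 5, 14, 7, 18]:

(0, 2): arr[0]=18 > arr[2]=10
(0, 3): arr[0]=18 > arr[3]=12
(0, 4): arr[0]=18 > arr[4]=5
(0, 5): arr[0]=18 > arr[5]=14
(0, 6): arr[0]=18 > arr[6]=7
(1, 2): arr[1]=20 > arr[2]=10
(1, 3): arr[1]=20 > arr[3]=12
(1, 4): arr[1]=20 > arr[4]=5
(1, 5): arr[1]=20 > arr[5]=14
(1, 6): arr[1]=20 > arr[6]=7
(1, 7): arr[1]=20 > arr[7]=18
(2, 4): arr[2]=10 > arr[4]=5
(2, 6): arr[2]=10 > arr[6]=7
(3, 4): arr[3]=12 > arr[4]=5
(3, 6): arr[3]=12 > arr[6]=7
(5, 6): arr[5]=14 > arr[6]=7

Total inversions: 16

The array has 16 inversion(s): (0,2), (0,3), (0,4), (0,5), (0,6), (1,2), (1,3), (1,4), (1,5), (1,6), (1,7), (2,4), (2,6), (3,4), (3,6), (5,6). Each pair (i,j) satisfies i < j and arr[i] > arr[j].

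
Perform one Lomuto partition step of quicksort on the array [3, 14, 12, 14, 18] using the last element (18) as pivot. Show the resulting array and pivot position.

Lomuto partition with pivot = 18:

Initial array: [3, 14, 12, 14, 18]

arr[0]=3 <= 18: swap with position 0, array becomes [3, 14, 12, 14, 18]
arr[1]=14 <= 18: swap with position 1, array becomes [3, 14, 12, 14, 18]
arr[2]=12 <= 18: swap with position 2, array becomes [3, 14, 12, 14, 18]
arr[3]=14 <= 18: swap with position 3, array becomes [3, 14, 12, 14, 18]

Place pivot at position 4: [3, 14, 12, 14, 18]
Pivot position: 4

After partitioning with pivot 18, the array becomes [3, 14, 12, 14, 18]. The pivot is placed at index 4. All elements to the left of the pivot are <= 18, and all elements to the right are > 18.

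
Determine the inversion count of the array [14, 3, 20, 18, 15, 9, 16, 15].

Finding inversions in [14, 3, 20, 18, 15, 9, 16, 15]:

(0, 1): arr[0]=14 > arr[1]=3
(0, 5): arr[0]=14 > arr[5]=9
(2, 3): arr[2]=20 > arr[3]=18
(2, 4): arr[2]=20 > arr[4]=15
(2, 5): arr[2]=20 > arr[5]=9
(2, 6): arr[2]=20 > arr[6]=16
(2, 7): arr[2]=20 > arr[7]=15
(3, 4): arr[3]=18 > arr[4]=15
(3, 5): arr[3]=18 > arr[5]=9
(3, 6): arr[3]=18 > arr[6]=16
(3, 7): arr[3]=18 > arr[7]=15
(4, 5): arr[4]=15 > arr[5]=9
(6, 7): arr[6]=16 > arr[7]=15

Total inversions: 13

The array has 13 inversion(s): (0,1), (0,5), (2,3), (2,4), (2,5), (2,6), (2,7), (3,4), (3,5), (3,6), (3,7), (4,5), (6,7). Each pair (i,j) satisfies i < j and arr[i] > arr[j].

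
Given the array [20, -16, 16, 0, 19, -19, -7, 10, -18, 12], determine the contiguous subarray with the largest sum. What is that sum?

Using Kadane's algorithm on [20, -16, 16, 0, 19, -19, -7, 10, -18, 12]:

Scanning through the array:
Position 1 (value -16): max_ending_here = 4, max_so_far = 20
Position 2 (value 16): max_ending_here = 20, max_so_far = 20
Position 3 (value 0): max_ending_here = 20, max_so_far = 20
Position 4 (value 19): max_ending_here = 39, max_so_far = 39
Position 5 (value -19): max_ending_here = 20, max_so_far = 39
Position 6 (value -7): max_ending_here = 13, max_so_far = 39
Position 7 (value 10): max_ending_here = 23, max_so_far = 39
Position 8 (value -18): max_ending_here = 5, max_so_far = 39
Position 9 (value 12): max_ending_here = 17, max_so_far = 39

Maximum subarray: [20, -16, 16, 0, 19]
Maximum sum: 39

The maximum subarray is [20, -16, 16, 0, 19] with sum 39. This subarray runs from index 0 to index 4.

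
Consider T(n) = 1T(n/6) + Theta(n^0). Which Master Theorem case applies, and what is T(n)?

Master Theorem for T(n) = 1T(n/6) + O(n^0):

a = 1, b = 6, c = 0
log_b(a) = log_6(1) = 0.0000

Case 2: c = 0 = log_6(1) = 0.0000
T(n) = O(n^0 log n) = O(log n)

For T(n) = 1T(n/6) + O(n^0): log_6(1) = 0.0000. This is Case 2 of the Master Theorem (c = log_b(a), equal work at all levels), giving O(log n).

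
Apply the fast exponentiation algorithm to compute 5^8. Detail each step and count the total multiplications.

Computing 5^8 by squaring (build up from 5^1; each line after the first costs one multiplication):

5^1 = 5
5^2 = (5^1)^2 = 5^2 = 25
5^4 = (5^2)^2 = 25^2 = 625
5^8 = (5^4)^2 = 625^2 = 390625

Result: 390625
Multiplications needed: 3 (3 lines after 5^1)

5^8 = 390625. Using exponentiation by squaring, this requires 3 multiplications. The key idea: if the exponent is even, square the half-power; if odd, multiply by the base once.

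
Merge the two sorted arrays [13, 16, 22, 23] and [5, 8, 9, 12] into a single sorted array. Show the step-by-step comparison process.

Merging process:

Compare 13 vs 5: take 5 from right. Merged: [5]
Compare 13 vs 8: take 8 from right. Merged: [5, 8]
Compare 13 vs 9: take 9 from right. Merged: [5, 8, 9]
Compare 13 vs 12: take 12 from right. Merged: [5, 8, 9, 12]
Append remaining from left: [13, 16, 22, 23]. Merged: [5, 8, 9, 12, 13, 16, 22, 23]

Final merged array: [5, 8, 9, 12, 13, 16, 22, 23]
Total comparisons: 4

The merged array is [5, 8, 9, 12, 13, 16, 22, 23], requiring 4 comparisons. The merge step runs in O(n) time where n is the total number of elements.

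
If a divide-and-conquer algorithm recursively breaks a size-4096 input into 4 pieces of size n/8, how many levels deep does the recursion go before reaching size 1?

For divide and conquer with division factor 8:

Problem sizes at each level:
Level 0: 4096
Level 1: 512
Level 2: 64
Level 3: 8
Level 4: 1

The root is level 0 and the size-1 base case is level 4 (the tree spans levels 0 through 4, i.e. 5 levels counting the root), so the depth is the number of divisions: log_8(4096) = 4

The recursion tree depth is log_8(4096) = 4. At each level, the problem size is divided by 8, so it takes 4 divisions to reduce to a base case of size 1. The algorithm makes 4 recursive calls at each level.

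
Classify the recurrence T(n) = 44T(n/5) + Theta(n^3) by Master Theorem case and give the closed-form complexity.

Master Theorem for T(n) = 44T(n/5) + O(n^3):

a = 44, b = 5, c = 3
log_b(a) = log_5(44) = 2.3512

Case 3: c = 3 > log_5(44) = 2.3512
T(n) = O(n^3) = O(n^3)

For T(n) = 44T(n/5) + O(n^3): log_5(44) = 2.3512. This is Case 3 of the Master Theorem (c > log_b(a), work dominated by root), giving O(n^3).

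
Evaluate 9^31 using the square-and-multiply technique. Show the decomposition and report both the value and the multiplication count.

Computing 9^31 by squaring (build up from 9^1; each line after the first costs one multiplication):

9^1 = 9
9^2 = (9^1)^2 = 9^2 = 81
9^3 = 9 * 9^2 = 9 * 81 = 729
9^6 = (9^3)^2 = 729^2 = 531441
9^7 = 9 * 9^6 = 9 * 531441 = 4782969
9^14 = (9^7)^2 = 4782969^2 = 22876792454961
9^15 = 9 * 9^14 = 9 * 22876792454961 = 205891132094649
9^30 = (9^15)^2 = 205891132094649^2 = 42391158275216203514294433201
9^31 = 9 * 9^30 = 9 * 42391158275216203514294433201 = 381520424476945831628649898809

Result: 381520424476945831628649898809
Multiplications needed: 8 (8 lines after 9^1)

9^31 = 381520424476945831628649898809. Using exponentiation by squaring, this requires 8 multiplications. The key idea: if the exponent is even, square the half-power; if odd, multiply by the base once.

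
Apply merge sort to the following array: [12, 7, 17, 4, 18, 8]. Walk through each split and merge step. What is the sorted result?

Merge sort trace:

Split: [12, 7, 17, 4, 18, 8] -> [12, 7, 17] and [4, 18, 8]
  Split: [12, 7, 17] -> [12] and [7, 17]
    Split: [7, 17] -> [7] and [17]
    Merge: [7] + [17] -> [7, 17]
  Merge: [12] + [7, 17] -> [7, 12, 17]
  Split: [4, 18, 8] -> [4] and [18, 8]
    Split: [18, 8] -> [18] and [8]
    Merge: [18] + [8] -> [8, 18]
  Merge: [4] + [8, 18] -> [4, 8, 18]
Merge: [7, 12, 17] + [4, 8, 18] -> [4, 7, 8, 12, 17, 18]

Final sorted array: [4, 7, 8, 12, 17, 18]

The merge sort proceeds by recursively splitting the array and merging sorted halves.
After all merges, the sorted array is [4, 7, 8, 12, 17, 18].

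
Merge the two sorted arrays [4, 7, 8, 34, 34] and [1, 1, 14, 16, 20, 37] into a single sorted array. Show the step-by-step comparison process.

Merging process:

Compare 4 vs 1: take 1 from right. Merged: [1]
Compare 4 vs 1: take 1 from right. Merged: [1, 1]
Compare 4 vs 14: take 4 from left. Merged: [1, 1, 4]
Compare 7 vs 14: take 7 from left. Merged: [1, 1, 4, 7]
Compare 8 vs 14: take 8 from left. Merged: [1, 1, 4, 7, 8]
Compare 34 vs 14: take 14 from right. Merged: [1, 1, 4, 7, 8, 14]
Compare 34 vs 16: take 16 from right. Merged: [1, 1, 4, 7, 8, 14, 16]
Compare 34 vs 20: take 20 from right. Merged: [1, 1, 4, 7, 8, 14, 16, 20]
Compare 34 vs 37: take 34 from left. Merged: [1, 1, 4, 7, 8, 14, 16, 20, 34]
Compare 34 vs 37: take 34 from left. Merged: [1, 1, 4, 7, 8, 14, 16, 20, 34, 34]
Append remaining from right: [37]. Merged: [1, 1, 4, 7, 8, 14, 16, 20, 34, 34, 37]

Final merged array: [1, 1, 4, 7, 8, 14, 16, 20, 34, 34, 37]
Total comparisons: 10

The merged array is [1, 1, 4, 7, 8, 14, 16, 20, 34, 34, 37], requiring 10 comparisons. The merge step runs in O(n) time where n is the total number of elements.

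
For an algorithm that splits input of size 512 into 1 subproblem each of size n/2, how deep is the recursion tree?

For divide and conquer with division factor 2:

Problem sizes at each level:
Level 0: 512
Level 1: 256
Level 2: 128
Level 3: 64
Level 4: 32
Level 5: 16
Level 6: 8
Level 7: 4
Level 8: 2
Level 9: 1

The root is level 0 and the size-1 base case is level 9 (the tree spans levels 0 through 9, i.e. 10 levels counting the root), so the depth is the number of divisions: log_2(512) = 9

The recursion tree depth is log_2(512) = 9. At each level, the problem size is divided by 2, so it takes 9 divisions to reduce to a base case of size 1. The algorithm makes 1 recursive call at each level.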